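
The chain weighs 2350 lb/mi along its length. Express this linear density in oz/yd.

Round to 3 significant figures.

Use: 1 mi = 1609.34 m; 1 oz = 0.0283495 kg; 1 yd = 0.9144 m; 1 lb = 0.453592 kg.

21.4 oz/yd

2350 lb/mi × 0.453592 kg/lb ÷ 1609.34 m/mi = 0.662347 kg/m
0.662347 kg/m ÷ 0.0283495 kg/oz × 0.9144 m/yd = 21.3637 oz/yd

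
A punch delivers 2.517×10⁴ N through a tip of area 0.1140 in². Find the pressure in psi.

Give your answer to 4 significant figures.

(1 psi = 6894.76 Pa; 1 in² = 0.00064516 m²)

4.964×10⁴ psi

0.1140 in² × 0.00064516 = 7.35482×10⁻⁵ m²
P = F / A = 25170 N / 7.35482×10⁻⁵ m² = 3.42225×10⁸ Pa
3.42225×10⁸ Pa ÷ (6894.76 Pa/psi) = 49635.5 psi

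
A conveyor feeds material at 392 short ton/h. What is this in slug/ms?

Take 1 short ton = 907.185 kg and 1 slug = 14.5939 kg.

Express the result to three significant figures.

0.00677 slug/ms

392 short ton/h × 907.185 kg/short ton ÷ 3600 s/h = 98.7824 kg/s
98.7824 kg/s ÷ 14.5939 kg/slug × 0.001 s/ms = 0.00676875 slug/ms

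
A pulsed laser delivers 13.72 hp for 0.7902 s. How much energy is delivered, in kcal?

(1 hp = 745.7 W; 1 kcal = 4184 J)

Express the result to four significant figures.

13.72 hp × 745.7 → 10231 W
E = P × t = 10231 W × 0.7902 s = 8084.54 J
8084.54 J ÷ (4184 J/kcal) = 1.93225 kcal

1.932 kcal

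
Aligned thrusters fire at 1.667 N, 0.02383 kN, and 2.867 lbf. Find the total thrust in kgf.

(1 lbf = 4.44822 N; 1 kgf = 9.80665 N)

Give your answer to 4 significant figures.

1.667 N (already N)
0.02383 kN × 1000 → 23.83 N
2.867 lbf × 4.44822 → 12.753 N
Sum: 1.667 + 23.83 + 12.753 = 38.25 N
In kgf: 38.25 / 9.80665 = 3.90041 kgf

3.900 kgf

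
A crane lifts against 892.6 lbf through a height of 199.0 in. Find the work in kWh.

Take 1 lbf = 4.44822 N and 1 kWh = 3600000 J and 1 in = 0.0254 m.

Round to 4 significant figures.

0.005575 kWh

892.6 lbf × 4.44822 → 3970.48 N
199.0 in × 0.0254 → 5.0546 m
W = F × d = 3970.48 N × 5.0546 m = 20069.2 J
20069.2 J ÷ (3600000 J/kWh) = 0.00557478 kWh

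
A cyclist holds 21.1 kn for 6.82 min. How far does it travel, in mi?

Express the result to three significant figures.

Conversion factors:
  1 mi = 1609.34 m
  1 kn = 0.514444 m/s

2.76 mi

21.1 kn × 0.514444 = 10.8548 m/s
6.82 min × 60 = 409.2 s
d = v × t = 10.8548 m/s × 409.2 s = 4441.78 m
4441.78 m ÷ (1609.34 m/mi) = 2.76 mi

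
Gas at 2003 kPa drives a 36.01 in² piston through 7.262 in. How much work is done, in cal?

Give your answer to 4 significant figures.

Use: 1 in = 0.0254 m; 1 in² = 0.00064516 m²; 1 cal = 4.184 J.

2051 cal

2003 kPa → 2.003×10⁶ Pa
36.01 in² → 0.0232322 m²
F = P × A = 2.003×10⁶ × 0.0232322 = 46534.1 N
7.262 in → 0.184455 m
W = F × d = 46534.1 × 0.184455 = 8583.45 J
In cal: 8583.45 / 4.184 = 2051.49 cal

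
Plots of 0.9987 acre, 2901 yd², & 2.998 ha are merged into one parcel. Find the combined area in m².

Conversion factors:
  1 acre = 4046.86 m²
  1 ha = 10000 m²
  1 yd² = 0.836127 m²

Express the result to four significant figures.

0.9987 acre × 4046.86 → 4041.6 m²
2901 yd² × 0.836127 → 2425.6 m²
2.998 ha × 10000 → 29980 m²
Combined: 4041.6 + 2425.6 + 29980 = 36447.2 m²

3.645×10⁴ m²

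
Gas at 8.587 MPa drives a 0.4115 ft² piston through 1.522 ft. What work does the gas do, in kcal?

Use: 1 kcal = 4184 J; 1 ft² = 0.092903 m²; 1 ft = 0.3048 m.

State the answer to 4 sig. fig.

36.40 kcal

8.587 MPa → 8.587×10⁶ Pa
0.4115 ft² → 0.0382296 m²
F = P × A = 8.587×10⁶ × 0.0382296 = 328278 N
1.522 ft → 0.463906 m
W = F × d = 328278 × 0.463906 = 152290 J
In kcal: 152290 / 4184 = 36.3982 kcal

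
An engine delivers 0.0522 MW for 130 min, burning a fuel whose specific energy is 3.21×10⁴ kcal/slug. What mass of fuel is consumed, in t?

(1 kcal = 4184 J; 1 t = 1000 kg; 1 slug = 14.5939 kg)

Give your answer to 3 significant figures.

0.0522 MW → 52200 W
130 min → 7800 s
E = P × t = 52200 × 7800 = 4.0716×10⁸ J
3.21×10⁴ kcal/slug → 9.20291×10⁶ J/kg
m = E / e_s = 4.0716×10⁸ / 9.20291×10⁶ = 44.2425 kg
In t: 44.2425 / 1000 = 0.0442425 t

0.0442 t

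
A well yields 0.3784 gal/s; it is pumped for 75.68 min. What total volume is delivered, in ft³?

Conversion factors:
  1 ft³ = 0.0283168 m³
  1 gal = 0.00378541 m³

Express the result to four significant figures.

229.7 ft³

0.3784 gal/s → 0.0014324 m³/s
75.68 min → 4540.8 s
V = Q × t = 0.0014324 × 4540.8 = 6.50424 m³
In ft³: 6.50424 / 0.0283168 = 229.695 ft³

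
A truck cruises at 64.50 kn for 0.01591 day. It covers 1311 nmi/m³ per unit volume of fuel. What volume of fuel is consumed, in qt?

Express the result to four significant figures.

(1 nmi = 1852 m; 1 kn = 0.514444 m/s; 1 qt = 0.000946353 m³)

19.85 qt

64.50 kn → 33.1816 m/s
0.01591 day → 1374.62 s
d = v × t = 33.1816 × 1374.62 = 45612.1 m
1311 nmi/m³ → 2.42797×10⁶ m/m³
V = d / (distance per unit fuel) = 45612.1 / 2.42797×10⁶ = 0.0187861 m³
In qt: 0.0187861 / 0.000946353 = 19.851 qt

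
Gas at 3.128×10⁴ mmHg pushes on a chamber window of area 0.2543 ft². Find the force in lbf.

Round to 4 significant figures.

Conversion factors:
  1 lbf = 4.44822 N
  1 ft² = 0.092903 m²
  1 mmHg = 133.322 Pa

3.128×10⁴ mmHg × 133.322 → 4.17031×10⁶ Pa
0.2543 ft² × 0.092903 → 0.0236252 m²
F = P × A = 4.17031×10⁶ Pa × 0.0236252 m² = 98524.4 N
98524.4 N ÷ (4.44822 N/lbf) = 22149.2 lbf

2.215×10⁴ lbf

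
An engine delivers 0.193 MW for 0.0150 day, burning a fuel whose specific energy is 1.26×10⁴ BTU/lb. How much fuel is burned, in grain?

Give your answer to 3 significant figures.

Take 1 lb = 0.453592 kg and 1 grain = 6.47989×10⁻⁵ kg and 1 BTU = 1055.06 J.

1.32×10⁵ grain

0.193 MW → 193000 W
0.0150 day → 1296 s
E = P × t = 193000 × 1296 = 2.50128×10⁸ J
1.26×10⁴ BTU/lb → 2.93077×10⁷ J/kg
m = E / e_s = 2.50128×10⁸ / 2.93077×10⁷ = 8.53455 kg
In grain: 8.53455 / 6.47989×10⁻⁵ = 131708 grain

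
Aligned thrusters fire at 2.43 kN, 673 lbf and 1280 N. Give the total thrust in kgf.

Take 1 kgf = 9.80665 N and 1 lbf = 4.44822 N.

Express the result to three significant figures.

684 kgf

2.43 kN × 1000 = 2430 N
673 lbf × 4.44822 = 2993.65 N
1280 N (already N)
Combined: 2430 + 2993.65 + 1280 = 6703.65 N
In kgf: 6703.65 / 9.80665 = 683.582 kgf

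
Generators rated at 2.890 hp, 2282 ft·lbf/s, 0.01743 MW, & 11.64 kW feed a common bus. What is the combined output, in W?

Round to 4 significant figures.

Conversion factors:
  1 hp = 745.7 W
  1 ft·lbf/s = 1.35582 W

2.890 hp × 745.7 = 2155.07 W
2282 ft·lbf/s × 1.35582 = 3093.98 W
0.01743 MW × 1000000 = 17430 W
11.64 kW × 1000 = 11640 W
Sum: 2155.07 + 3093.98 + 17430 + 11640 = 34319 W

3.432×10⁴ W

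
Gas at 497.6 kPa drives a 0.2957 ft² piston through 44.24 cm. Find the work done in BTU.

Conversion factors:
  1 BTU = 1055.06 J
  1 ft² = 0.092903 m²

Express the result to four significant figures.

497.6 kPa → 497600 Pa
0.2957 ft² → 0.0274714 m²
F = P × A = 497600 × 0.0274714 = 13669.8 N
44.24 cm → 0.4424 m
W = F × d = 13669.8 × 0.4424 = 6047.52 J
In BTU: 6047.52 / 1055.06 = 5.73192 BTU

5.732 BTU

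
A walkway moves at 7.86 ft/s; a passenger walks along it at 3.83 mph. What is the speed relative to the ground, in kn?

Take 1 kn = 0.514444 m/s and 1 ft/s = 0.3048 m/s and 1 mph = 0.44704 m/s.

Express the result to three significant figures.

7.99 kn

7.86 ft/s × 0.3048 = 2.39573 m/s
3.83 mph × 0.44704 = 1.71216 m/s
Combined: 2.39573 + 1.71216 = 4.10789 m/s
In kn: 4.10789 / 0.514444 = 7.98511 kn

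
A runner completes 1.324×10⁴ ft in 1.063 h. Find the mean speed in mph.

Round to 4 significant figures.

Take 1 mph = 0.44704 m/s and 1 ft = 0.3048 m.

2.359 mph

1.324×10⁴ ft × 0.3048 = 4035.55 m
1.063 h × 3600 = 3826.8 s
v = d / t = 4035.55 m / 3826.8 s = 1.05455 m/s
1.05455 m/s ÷ (0.44704 m/s/mph) = 2.35896 mph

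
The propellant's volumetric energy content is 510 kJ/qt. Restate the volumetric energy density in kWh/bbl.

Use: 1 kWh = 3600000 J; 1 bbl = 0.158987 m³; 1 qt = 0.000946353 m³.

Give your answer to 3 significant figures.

510 kJ/qt × 1000 J/kJ ÷ 0.000946353 m³/qt = 5.38911×10⁸ J/m³
5.38911×10⁸ J/m³ ÷ 3600000 J/kWh × 0.158987 m³/bbl = 23.8 kWh/bbl

23.8 kWh/bbl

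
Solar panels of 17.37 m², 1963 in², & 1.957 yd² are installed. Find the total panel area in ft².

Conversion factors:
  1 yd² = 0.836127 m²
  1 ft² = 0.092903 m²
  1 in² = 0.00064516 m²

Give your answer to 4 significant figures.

17.37 m² (already m²)
1963 in² × 0.00064516 = 1.26645 m²
1.957 yd² × 0.836127 = 1.6363 m²
Combined: 17.37 + 1.26645 + 1.6363 = 20.2728 m²
In ft²: 20.2728 / 0.092903 = 218.215 ft²

218.2 ft²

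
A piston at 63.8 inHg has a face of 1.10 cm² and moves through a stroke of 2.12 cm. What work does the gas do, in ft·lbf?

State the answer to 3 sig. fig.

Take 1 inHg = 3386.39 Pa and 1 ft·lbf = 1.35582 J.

63.8 inHg → 216052 Pa
1.10 cm² → 1.1×10⁻⁴ m²
F = P × A = 216052 × 1.1×10⁻⁴ = 23.7657 N
2.12 cm → 0.0212 m
W = F × d = 23.7657 × 0.0212 = 0.503833 J
In ft·lbf: 0.503833 / 1.35582 = 0.371608 ft·lbf

0.372 ft·lbf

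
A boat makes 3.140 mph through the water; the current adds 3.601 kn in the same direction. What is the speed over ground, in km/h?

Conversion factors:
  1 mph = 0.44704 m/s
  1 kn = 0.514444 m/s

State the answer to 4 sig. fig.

11.72 km/h

3.140 mph × 0.44704 → 1.40371 m/s
3.601 kn × 0.514444 → 1.85251 m/s
Total: 1.40371 + 1.85251 = 3.25622 m/s
In km/h: 3.25622 / (1/3.6) = 11.7224 km/h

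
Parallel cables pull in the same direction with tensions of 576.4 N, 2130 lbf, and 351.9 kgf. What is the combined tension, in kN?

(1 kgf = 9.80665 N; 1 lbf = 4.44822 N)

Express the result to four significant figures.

576.4 N (already N)
2130 lbf × 4.44822 = 9474.71 N
351.9 kgf × 9.80665 = 3450.96 N
Combined: 576.4 + 9474.71 + 3450.96 = 13502.1 N
In kN: 13502.1 / 1000 = 13.5021 kN

13.50 kN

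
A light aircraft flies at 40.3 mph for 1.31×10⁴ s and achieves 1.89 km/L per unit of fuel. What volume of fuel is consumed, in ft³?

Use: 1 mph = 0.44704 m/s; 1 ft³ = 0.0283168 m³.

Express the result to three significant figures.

4.41 ft³

40.3 mph → 18.0157 m/s
d = v × t = 18.0157 × 13100 = 236006 m
1.89 km/L → 1.89×10⁶ m/m³
V = d / (distance per unit fuel) = 236006 / 1.89×10⁶ = 0.124871 m³
In ft³: 0.124871 / 0.0283168 = 4.40979 ft³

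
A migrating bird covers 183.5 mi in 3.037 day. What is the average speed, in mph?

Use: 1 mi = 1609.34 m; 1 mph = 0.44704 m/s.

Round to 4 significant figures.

183.5 mi × 1609.34 = 295314 m
3.037 day × 86400 = 262397 s
v = d / t = 295314 m / 262397 s = 1.12545 m/s
1.12545 m/s ÷ (0.44704 m/s/mph) = 2.51756 mph

2.518 mph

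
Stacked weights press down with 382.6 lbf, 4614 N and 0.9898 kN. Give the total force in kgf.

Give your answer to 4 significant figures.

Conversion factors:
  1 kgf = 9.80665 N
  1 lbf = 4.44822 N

382.6 lbf × 4.44822 = 1701.89 N
4614 N (already N)
0.9898 kN × 1000 = 989.8 N
Combined: 1701.89 + 4614 + 989.8 = 7305.69 N
In kgf: 7305.69 / 9.80665 = 744.973 kgf

745.0 kgf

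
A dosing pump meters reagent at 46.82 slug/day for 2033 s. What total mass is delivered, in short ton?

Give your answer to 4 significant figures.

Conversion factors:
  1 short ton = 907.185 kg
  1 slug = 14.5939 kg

46.82 slug/day → 0.00790841 kg/s
m = ṁ × t = 0.00790841 × 2033 = 16.0778 kg
In short ton: 16.0778 / 907.185 = 0.0177227 short ton

0.01772 short ton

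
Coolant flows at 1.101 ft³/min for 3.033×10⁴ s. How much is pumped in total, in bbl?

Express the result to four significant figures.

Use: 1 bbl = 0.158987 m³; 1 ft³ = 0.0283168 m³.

99.13 bbl

1.101 ft³/min → 5.19613×10⁻⁴ m³/s
V = Q × t = 5.19613×10⁻⁴ × 30330 = 15.7599 m³
In bbl: 15.7599 / 0.158987 = 99.127 bbl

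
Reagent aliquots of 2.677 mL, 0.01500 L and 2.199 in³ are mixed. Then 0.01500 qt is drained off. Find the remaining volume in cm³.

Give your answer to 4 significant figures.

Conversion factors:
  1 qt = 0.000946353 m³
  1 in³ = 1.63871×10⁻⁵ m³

2.677 mL × 10⁻⁶ = 2.677×10⁻⁶ m³
0.01500 L × 0.001 = 1.5×10⁻⁵ m³
2.199 in³ × 1.63871×10⁻⁵ = 3.60352×10⁻⁵ m³
0.01500 qt × 0.000946353 = 1.41953×10⁻⁵ m³
Net: 2.677×10⁻⁶ + 1.5×10⁻⁵ + 3.60352×10⁻⁵ − 1.41953×10⁻⁵ = 3.95169×10⁻⁵ m³
In cm³: 3.95169×10⁻⁵ / 10⁻⁶ = 39.5169 cm³

39.52 cm³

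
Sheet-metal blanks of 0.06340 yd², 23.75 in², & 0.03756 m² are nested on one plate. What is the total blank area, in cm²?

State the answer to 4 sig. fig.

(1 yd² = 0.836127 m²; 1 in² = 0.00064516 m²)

1059 cm²

0.06340 yd² × 0.836127 → 0.0530105 m²
23.75 in² × 0.00064516 → 0.0153226 m²
0.03756 m² (already m²)
Total: 0.0530105 + 0.0153226 + 0.03756 = 0.105893 m²
In cm²: 0.105893 / 0.0001 = 1058.93 cm²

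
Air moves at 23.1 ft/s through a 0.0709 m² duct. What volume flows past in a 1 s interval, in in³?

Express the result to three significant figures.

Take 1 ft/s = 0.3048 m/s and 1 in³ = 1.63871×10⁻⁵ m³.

23.1 ft/s × 0.3048 = 7.04088 m/s
V = v × A × t = 7.04088 m/s × 0.0709 m² × 1 s = 0.499198 m³
0.499198 m³ ÷ (1.63871×10⁻⁵ m³/in³) = 30462.9 in³

3.05×10⁴ in³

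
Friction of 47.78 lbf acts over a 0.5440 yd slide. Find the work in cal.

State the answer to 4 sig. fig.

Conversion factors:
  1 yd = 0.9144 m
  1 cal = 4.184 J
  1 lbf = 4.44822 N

25.27 cal

47.78 lbf × 4.44822 = 212.536 N
0.5440 yd × 0.9144 = 0.497434 m
W = F × d = 212.536 N × 0.497434 m = 105.723 J
105.723 J ÷ (4.184 J/cal) = 25.2684 cal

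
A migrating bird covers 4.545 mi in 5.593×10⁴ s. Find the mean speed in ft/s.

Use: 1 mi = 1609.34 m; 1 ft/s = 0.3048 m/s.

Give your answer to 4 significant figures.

4.545 mi × 1609.34 = 7314.45 m
v = d / t = 7314.45 m / 55930 s = 0.130779 m/s
0.130779 m/s ÷ (0.3048 m/s/ft/s) = 0.429065 ft/s

0.4291 ft/s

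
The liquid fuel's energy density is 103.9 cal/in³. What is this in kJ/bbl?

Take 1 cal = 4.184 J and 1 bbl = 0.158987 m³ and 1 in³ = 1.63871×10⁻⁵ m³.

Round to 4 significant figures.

103.9 cal/in³ × 4.184 J/cal ÷ 1.63871×10⁻⁵ m³/in³ = 2.6528×10⁷ J/m³
2.6528×10⁷ J/m³ ÷ 1000 J/kJ × 0.158987 m³/bbl = 4217.61 kJ/bbl

4218 kJ/bbl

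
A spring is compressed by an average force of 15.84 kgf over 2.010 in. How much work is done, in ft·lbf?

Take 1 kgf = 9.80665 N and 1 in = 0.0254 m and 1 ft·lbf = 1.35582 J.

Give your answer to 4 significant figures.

5.849 ft·lbf

15.84 kgf × 9.80665 → 155.337 N
2.010 in × 0.0254 → 0.051054 m
W = F × d = 155.337 N × 0.051054 m = 7.93058 J
7.93058 J ÷ (1.35582 J/ft·lbf) = 5.84929 ft·lbf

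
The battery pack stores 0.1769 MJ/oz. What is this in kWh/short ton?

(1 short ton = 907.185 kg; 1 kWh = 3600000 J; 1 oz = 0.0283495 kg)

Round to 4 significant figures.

0.1769 MJ/oz × 1000000 J/MJ ÷ 0.0283495 kg/oz = 6.23997×10⁶ J/kg
6.23997×10⁶ J/kg ÷ 3600000 J/kWh × 907.185 kg/short ton = 1572.45 kWh/short ton

1572 kWh/short ton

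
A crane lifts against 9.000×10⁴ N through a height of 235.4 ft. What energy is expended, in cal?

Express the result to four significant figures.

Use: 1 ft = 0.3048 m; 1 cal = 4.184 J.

1.543×10⁶ cal

235.4 ft × 0.3048 → 71.7499 m
W = F × d = 90000 N × 71.7499 m = 6.45749×10⁶ J
6.45749×10⁶ J ÷ (4.184 J/cal) = 1.54338×10⁶ cal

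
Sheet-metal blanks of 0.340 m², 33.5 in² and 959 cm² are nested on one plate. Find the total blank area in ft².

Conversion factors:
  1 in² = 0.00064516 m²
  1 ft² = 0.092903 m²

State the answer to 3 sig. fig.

0.340 m² (already m²)
33.5 in² × 0.00064516 = 0.0216129 m²
959 cm² × 0.0001 = 0.0959 m²
Total: 0.34 + 0.0216129 + 0.0959 = 0.457513 m²
In ft²: 0.457513 / 0.092903 = 4.92463 ft²

4.92 ft²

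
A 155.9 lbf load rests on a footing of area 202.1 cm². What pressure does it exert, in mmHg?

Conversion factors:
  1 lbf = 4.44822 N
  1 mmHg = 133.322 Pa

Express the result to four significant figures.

155.9 lbf × 4.44822 → 693.477 N
202.1 cm² × 0.0001 → 0.02021 m²
P = F / A = 693.477 N / 0.02021 m² = 34313.6 Pa
34313.6 Pa ÷ (133.322 Pa/mmHg) = 257.374 mmHg

257.4 mmHg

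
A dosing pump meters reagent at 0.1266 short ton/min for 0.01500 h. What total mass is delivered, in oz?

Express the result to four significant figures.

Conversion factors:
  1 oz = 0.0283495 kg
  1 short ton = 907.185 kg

3646 oz

0.1266 short ton/min → 1.91416 kg/s
0.01500 h → 54 s
m = ṁ × t = 1.91416 × 54 = 103.365 kg
In oz: 103.365 / 0.0283495 = 3646.1 oz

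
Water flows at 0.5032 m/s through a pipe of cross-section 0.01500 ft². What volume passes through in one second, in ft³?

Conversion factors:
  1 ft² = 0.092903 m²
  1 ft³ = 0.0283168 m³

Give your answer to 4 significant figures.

0.01500 ft² × 0.092903 → 0.00139354 m²
V = v × A × t = 0.5032 m/s × 0.00139354 m² × 1 s = 7.01229×10⁻⁴ m³
7.01229×10⁻⁴ m³ ÷ (0.0283168 m³/ft³) = 0.0247637 ft³

0.02476 ft³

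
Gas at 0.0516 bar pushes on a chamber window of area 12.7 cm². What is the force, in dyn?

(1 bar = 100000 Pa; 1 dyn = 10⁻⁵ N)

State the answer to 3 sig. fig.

6.55×10⁵ dyn

0.0516 bar × 100000 = 5160 Pa
12.7 cm² × 0.0001 = 0.00127 m²
F = P × A = 5160 Pa × 0.00127 m² = 6.5532 N
6.5532 N ÷ (10⁻⁵ N/dyn) = 655320 dyn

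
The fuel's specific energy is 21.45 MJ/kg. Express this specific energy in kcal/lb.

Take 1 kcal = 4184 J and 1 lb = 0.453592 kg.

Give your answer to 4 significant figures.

21.45 MJ/kg × 1000000 J/MJ = 2.145×10⁷ J/kg
2.145×10⁷ J/kg ÷ 4184 J/kcal × 0.453592 kg/lb = 2325.42 kcal/lb

2325 kcal/lb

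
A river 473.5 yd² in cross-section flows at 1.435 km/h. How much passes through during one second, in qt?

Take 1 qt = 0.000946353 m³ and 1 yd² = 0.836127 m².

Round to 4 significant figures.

1.668×10⁵ qt

1.435 km/h × (1/3.6) = 0.398611 m/s
473.5 yd² × 0.836127 = 395.906 m²
V = v × A × t = 0.398611 m/s × 395.906 m² × 1 s = 157.812 m³
157.812 m³ ÷ (0.000946353 m³/qt) = 166758 qt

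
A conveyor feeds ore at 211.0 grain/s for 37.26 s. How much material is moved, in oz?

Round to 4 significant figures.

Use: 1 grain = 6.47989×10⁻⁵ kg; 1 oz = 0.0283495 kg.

211.0 grain/s → 0.0136726 kg/s
m = ṁ × t = 0.0136726 × 37.26 = 0.509441 kg
In oz: 0.509441 / 0.0283495 = 17.97 oz

17.97 oz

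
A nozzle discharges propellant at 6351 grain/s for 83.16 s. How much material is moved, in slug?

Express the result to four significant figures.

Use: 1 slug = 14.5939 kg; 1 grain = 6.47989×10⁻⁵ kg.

6351 grain/s → 0.411538 kg/s
m = ṁ × t = 0.411538 × 83.16 = 34.2235 kg
In slug: 34.2235 / 14.5939 = 2.34506 slug

2.345 slug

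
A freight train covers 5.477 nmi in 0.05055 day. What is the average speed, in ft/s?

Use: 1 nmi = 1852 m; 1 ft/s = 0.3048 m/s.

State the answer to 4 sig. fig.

5.477 nmi × 1852 → 10143.4 m
0.05055 day × 86400 → 4367.52 s
v = d / t = 10143.4 m / 4367.52 s = 2.32246 m/s
2.32246 m/s ÷ (0.3048 m/s/ft/s) = 7.61962 ft/s

7.620 ft/s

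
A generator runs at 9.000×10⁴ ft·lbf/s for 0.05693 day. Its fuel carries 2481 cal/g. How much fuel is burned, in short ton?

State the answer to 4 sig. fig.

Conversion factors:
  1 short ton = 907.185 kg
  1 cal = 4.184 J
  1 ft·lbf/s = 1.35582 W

9.000×10⁴ ft·lbf/s → 122024 W
0.05693 day → 4918.75 s
E = P × t = 122024 × 4918.75 = 6.00206×10⁸ J
2481 cal/g → 1.03805×10⁷ J/kg
m = E / e_s = 6.00206×10⁸ / 1.03805×10⁷ = 57.8205 kg
In short ton: 57.8205 / 907.185 = 0.0637362 short ton

0.06374 short ton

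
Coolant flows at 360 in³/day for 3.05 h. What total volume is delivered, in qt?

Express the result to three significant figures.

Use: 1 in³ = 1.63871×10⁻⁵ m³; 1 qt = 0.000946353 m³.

360 in³/day → 6.82796×10⁻⁸ m³/s
3.05 h → 10980 s
V = Q × t = 6.82796×10⁻⁸ × 10980 = 7.4971×10⁻⁴ m³
In qt: 7.4971×10⁻⁴ / 0.000946353 = 0.79221 qt

0.792 qt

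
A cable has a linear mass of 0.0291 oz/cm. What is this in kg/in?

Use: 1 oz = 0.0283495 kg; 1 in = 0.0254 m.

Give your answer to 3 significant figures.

0.00210 kg/in

0.0291 oz/cm × 0.0283495 kg/oz ÷ 0.01 m/cm = 0.082497 kg/m
0.082497 kg/m × 0.0254 m/in = 0.00209542 kg/in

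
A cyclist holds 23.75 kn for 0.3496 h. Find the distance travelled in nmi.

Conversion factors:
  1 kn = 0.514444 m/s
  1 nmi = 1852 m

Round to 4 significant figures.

8.303 nmi

23.75 kn × 0.514444 = 12.218 m/s
0.3496 h × 3600 = 1258.56 s
d = v × t = 12.218 m/s × 1258.56 s = 15377.1 m
15377.1 m ÷ (1852 m/nmi) = 8.30297 nmi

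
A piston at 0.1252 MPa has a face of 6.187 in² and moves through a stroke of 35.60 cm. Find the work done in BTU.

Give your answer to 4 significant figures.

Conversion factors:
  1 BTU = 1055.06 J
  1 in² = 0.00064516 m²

0.1252 MPa → 125200 Pa
6.187 in² → 0.0039916 m²
F = P × A = 125200 × 0.0039916 = 499.748 N
35.60 cm → 0.356 m
W = F × d = 499.748 × 0.356 = 177.91 J
In BTU: 177.91 / 1055.06 = 0.168625 BTU

0.1686 BTU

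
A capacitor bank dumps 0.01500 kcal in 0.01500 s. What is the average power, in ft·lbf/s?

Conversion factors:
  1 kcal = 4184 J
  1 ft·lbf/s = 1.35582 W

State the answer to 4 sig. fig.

3086 ft·lbf/s

0.01500 kcal × 4184 = 62.76 J
P = E / t = 62.76 J / 0.015 s = 4184 W
4184 W ÷ (1.35582 W/ft·lbf/s) = 3085.96 ft·lbf/s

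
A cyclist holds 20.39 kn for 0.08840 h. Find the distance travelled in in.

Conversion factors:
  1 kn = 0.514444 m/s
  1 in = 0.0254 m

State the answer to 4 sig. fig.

20.39 kn × 0.514444 → 10.4895 m/s
0.08840 h × 3600 → 318.24 s
d = v × t = 10.4895 m/s × 318.24 s = 3338.18 m
3338.18 m ÷ (0.0254 m/in) = 131424 in

1.314×10⁵ in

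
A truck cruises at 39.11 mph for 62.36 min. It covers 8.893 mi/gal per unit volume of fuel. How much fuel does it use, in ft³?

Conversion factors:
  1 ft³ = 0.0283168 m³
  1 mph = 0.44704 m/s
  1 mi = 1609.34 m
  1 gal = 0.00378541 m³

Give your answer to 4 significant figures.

39.11 mph → 17.4837 m/s
62.36 min → 3741.6 s
d = v × t = 17.4837 × 3741.6 = 65417 m
8.893 mi/gal → 3.7808×10⁶ m/m³
V = d / (distance per unit fuel) = 65417 / 3.7808×10⁶ = 0.0173024 m³
In ft³: 0.0173024 / 0.0283168 = 0.611029 ft³

0.6110 ft³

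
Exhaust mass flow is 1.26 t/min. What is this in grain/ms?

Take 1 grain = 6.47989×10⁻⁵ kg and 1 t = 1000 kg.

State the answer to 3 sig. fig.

1.26 t/min × 1000 kg/t ÷ 60 s/min = 21 kg/s
21 kg/s ÷ 6.47989×10⁻⁵ kg/grain × 0.001 s/ms = 324.08 grain/ms

324 grain/ms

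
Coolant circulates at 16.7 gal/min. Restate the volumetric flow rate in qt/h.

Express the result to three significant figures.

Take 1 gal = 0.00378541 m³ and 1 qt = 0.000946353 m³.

4010 qt/h

16.7 gal/min × 0.00378541 m³/gal ÷ 60 s/min = 0.00105361 m³/s
0.00105361 m³/s ÷ 0.000946353 m³/qt × 3600 s/h = 4008.01 qt/h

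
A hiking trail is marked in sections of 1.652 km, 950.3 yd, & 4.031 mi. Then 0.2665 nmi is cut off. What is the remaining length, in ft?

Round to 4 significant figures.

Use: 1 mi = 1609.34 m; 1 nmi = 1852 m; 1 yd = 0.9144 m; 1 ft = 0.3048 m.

2.794×10⁴ ft

1.652 km × 1000 = 1652 m
950.3 yd × 0.9144 = 868.954 m
4.031 mi × 1609.34 = 6487.25 m
0.2665 nmi × 1852 = 493.558 m
Sum: 1652 + 868.954 + 6487.25 − 493.558 = 8514.65 m
In ft: 8514.65 / 0.3048 = 27935.2 ft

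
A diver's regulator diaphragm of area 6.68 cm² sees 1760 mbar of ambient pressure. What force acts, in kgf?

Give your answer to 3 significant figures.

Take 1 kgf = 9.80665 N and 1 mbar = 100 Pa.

12.0 kgf

1760 mbar × 100 = 176000 Pa
6.68 cm² × 0.0001 = 6.68×10⁻⁴ m²
F = P × A = 176000 Pa × 6.68×10⁻⁴ m² = 117.568 N
117.568 N ÷ (9.80665 N/kgf) = 11.9886 kgf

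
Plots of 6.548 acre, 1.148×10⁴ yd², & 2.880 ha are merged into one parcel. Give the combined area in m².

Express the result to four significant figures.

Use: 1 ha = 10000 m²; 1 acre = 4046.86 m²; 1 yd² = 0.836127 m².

6.548 acre × 4046.86 → 26498.8 m²
1.148×10⁴ yd² × 0.836127 → 9598.74 m²
2.880 ha × 10000 → 28800 m²
Total: 26498.8 + 9598.74 + 28800 = 64897.5 m²

6.490×10⁴ m²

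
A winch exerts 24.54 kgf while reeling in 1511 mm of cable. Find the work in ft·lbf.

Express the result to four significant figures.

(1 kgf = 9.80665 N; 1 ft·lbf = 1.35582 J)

268.2 ft·lbf

24.54 kgf × 9.80665 = 240.655 N
1511 mm × 0.001 = 1.511 m
W = F × d = 240.655 N × 1.511 m = 363.63 J
363.63 J ÷ (1.35582 J/ft·lbf) = 268.199 ft·lbf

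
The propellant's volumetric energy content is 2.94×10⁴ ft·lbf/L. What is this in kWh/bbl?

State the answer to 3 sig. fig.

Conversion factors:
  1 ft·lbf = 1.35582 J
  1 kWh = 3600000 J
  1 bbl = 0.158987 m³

2.94×10⁴ ft·lbf/L × 1.35582 J/ft·lbf ÷ 0.001 m³/L = 3.98611×10⁷ J/m³
3.98611×10⁷ J/m³ ÷ 3600000 J/kWh × 0.158987 m³/bbl = 1.76039 kWh/bbl

1.76 kWh/bbl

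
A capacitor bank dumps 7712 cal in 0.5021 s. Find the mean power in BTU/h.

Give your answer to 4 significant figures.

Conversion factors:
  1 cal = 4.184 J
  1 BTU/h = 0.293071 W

2.193×10⁵ BTU/h

7712 cal × 4.184 = 32267 J
P = E / t = 32267 J / 0.5021 s = 64264.1 W
64264.1 W ÷ (0.293071 W/BTU/h) = 219278 BTU/h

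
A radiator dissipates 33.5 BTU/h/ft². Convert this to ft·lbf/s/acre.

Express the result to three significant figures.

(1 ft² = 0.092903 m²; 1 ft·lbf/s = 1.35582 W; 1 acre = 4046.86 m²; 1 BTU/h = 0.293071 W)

33.5 BTU/h/ft² × 0.293071 W/BTU/h ÷ 0.092903 m²/ft² = 105.679 W/m²
105.679 W/m² ÷ 1.35582 W/ft·lbf/s × 4046.86 m²/acre = 315431 ft·lbf/s/acre

3.15×10⁵ ft·lbf/s/acre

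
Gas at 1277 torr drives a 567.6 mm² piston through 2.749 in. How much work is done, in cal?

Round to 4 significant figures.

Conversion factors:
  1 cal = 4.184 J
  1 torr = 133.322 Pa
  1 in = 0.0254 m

1277 torr → 170252 Pa
567.6 mm² → 5.676×10⁻⁴ m²
F = P × A = 170252 × 5.676×10⁻⁴ = 96.635 N
2.749 in → 0.0698246 m
W = F × d = 96.635 × 0.0698246 = 6.7475 J
In cal: 6.7475 / 4.184 = 1.61269 cal

1.613 cal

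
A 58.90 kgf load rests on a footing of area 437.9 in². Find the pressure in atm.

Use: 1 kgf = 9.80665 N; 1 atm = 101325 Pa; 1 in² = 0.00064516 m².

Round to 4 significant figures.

58.90 kgf × 9.80665 → 577.612 N
437.9 in² × 0.00064516 → 0.282516 m²
P = F / A = 577.612 N / 0.282516 m² = 2044.53 Pa
2044.53 Pa ÷ (101325 Pa/atm) = 0.0201779 atm

0.02018 atm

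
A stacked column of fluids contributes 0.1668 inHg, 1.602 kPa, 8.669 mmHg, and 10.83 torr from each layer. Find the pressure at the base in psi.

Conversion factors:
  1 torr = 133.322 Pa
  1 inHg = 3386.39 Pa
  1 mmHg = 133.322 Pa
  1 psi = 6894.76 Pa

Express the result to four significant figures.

0.1668 inHg × 3386.39 = 564.85 Pa
1.602 kPa × 1000 = 1602 Pa
8.669 mmHg × 133.322 = 1155.77 Pa
10.83 torr × 133.322 = 1443.88 Pa
Sum: 564.85 + 1602 + 1155.77 + 1443.88 = 4766.5 Pa
In psi: 4766.5 / 6894.76 = 0.691322 psi

0.6913 psi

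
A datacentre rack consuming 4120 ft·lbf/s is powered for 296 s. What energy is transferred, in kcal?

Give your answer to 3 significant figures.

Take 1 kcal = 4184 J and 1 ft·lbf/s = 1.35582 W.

395 kcal

4120 ft·lbf/s × 1.35582 → 5585.98 W
E = P × t = 5585.98 W × 296 s = 1.65345×10⁶ J
1.65345×10⁶ J ÷ (4184 J/kcal) = 395.184 kcal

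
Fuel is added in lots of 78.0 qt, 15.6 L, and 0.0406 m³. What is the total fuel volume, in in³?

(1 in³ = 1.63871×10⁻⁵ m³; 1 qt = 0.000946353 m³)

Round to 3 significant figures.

7930 in³

78.0 qt × 0.000946353 = 0.0738155 m³
15.6 L × 0.001 = 0.0156 m³
0.0406 m³ (already m³)
Total: 0.0738155 + 0.0156 + 0.0406 = 0.130016 m³
In in³: 0.130016 / 1.63871×10⁻⁵ = 7934.05 in³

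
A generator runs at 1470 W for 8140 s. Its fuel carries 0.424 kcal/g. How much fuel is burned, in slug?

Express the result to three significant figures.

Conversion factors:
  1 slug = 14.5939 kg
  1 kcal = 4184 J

0.462 slug

E = P × t = 1470 × 8140 = 1.19658×10⁷ J
0.424 kcal/g → 1.77402×10⁶ J/kg
m = E / e_s = 1.19658×10⁷ / 1.77402×10⁶ = 6.74502 kg
In slug: 6.74502 / 14.5939 = 0.462181 slug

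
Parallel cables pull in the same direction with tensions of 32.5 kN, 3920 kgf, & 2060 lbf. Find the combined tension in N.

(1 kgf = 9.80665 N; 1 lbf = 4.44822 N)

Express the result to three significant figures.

8.01×10⁴ N

32.5 kN × 1000 = 32500 N
3920 kgf × 9.80665 = 38442.1 N
2060 lbf × 4.44822 = 9163.33 N
Total: 32500 + 38442.1 + 9163.33 = 80105.4 N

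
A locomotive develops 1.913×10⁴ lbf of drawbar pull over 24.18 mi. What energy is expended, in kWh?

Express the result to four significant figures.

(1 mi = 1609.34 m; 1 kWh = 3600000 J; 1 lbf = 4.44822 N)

919.8 kWh

1.913×10⁴ lbf × 4.44822 → 85094.4 N
24.18 mi × 1609.34 → 38913.8 m
W = F × d = 85094.4 N × 38913.8 m = 3.31135×10⁹ J
3.31135×10⁹ J ÷ (3600000 J/kWh) = 919.819 kWh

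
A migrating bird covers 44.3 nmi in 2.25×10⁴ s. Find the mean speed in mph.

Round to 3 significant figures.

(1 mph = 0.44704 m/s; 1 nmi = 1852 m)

8.16 mph

44.3 nmi × 1852 = 82043.6 m
v = d / t = 82043.6 m / 22500 s = 3.64638 m/s
3.64638 m/s ÷ (0.44704 m/s/mph) = 8.15672 mph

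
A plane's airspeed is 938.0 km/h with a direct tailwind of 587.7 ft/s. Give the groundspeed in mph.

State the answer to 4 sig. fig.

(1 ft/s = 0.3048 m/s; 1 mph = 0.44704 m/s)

983.6 mph

938.0 km/h × (1/3.6) → 260.556 m/s
587.7 ft/s × 0.3048 → 179.131 m/s
Total: 260.556 + 179.131 = 439.687 m/s
In mph: 439.687 / 0.44704 = 983.552 mph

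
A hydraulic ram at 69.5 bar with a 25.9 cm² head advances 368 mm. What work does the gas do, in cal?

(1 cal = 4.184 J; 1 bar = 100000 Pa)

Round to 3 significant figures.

1580 cal

69.5 bar → 6.95×10⁶ Pa
25.9 cm² → 0.00259 m²
F = P × A = 6.95×10⁶ × 0.00259 = 18000.5 N
368 mm → 0.368 m
W = F × d = 18000.5 × 0.368 = 6624.18 J
In cal: 6624.18 / 4.184 = 1583.22 cal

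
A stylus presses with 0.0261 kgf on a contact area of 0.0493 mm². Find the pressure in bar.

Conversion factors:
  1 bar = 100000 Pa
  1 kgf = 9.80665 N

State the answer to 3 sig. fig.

51.9 bar

0.0261 kgf × 9.80665 = 0.255954 N
0.0493 mm² × 10⁻⁶ = 4.93×10⁻⁸ m²
P = F / A = 0.255954 N / 4.93×10⁻⁸ m² = 5.19176×10⁶ Pa
5.19176×10⁶ Pa ÷ (100000 Pa/bar) = 51.9176 bar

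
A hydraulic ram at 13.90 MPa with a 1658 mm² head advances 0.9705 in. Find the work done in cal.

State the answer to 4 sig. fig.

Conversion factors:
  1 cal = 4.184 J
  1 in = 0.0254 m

135.8 cal

13.90 MPa → 1.39×10⁷ Pa
1658 mm² → 0.001658 m²
F = P × A = 1.39×10⁷ × 0.001658 = 23046.2 N
0.9705 in → 0.0246507 m
W = F × d = 23046.2 × 0.0246507 = 568.105 J
In cal: 568.105 / 4.184 = 135.78 cal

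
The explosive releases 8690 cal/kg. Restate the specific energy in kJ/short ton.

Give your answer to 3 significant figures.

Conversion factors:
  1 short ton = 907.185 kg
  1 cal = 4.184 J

3.30×10⁴ kJ/short ton

8690 cal/kg × 4.184 J/cal = 36359 J/kg
36359 J/kg ÷ 1000 J/kJ × 907.185 kg/short ton = 32984.3 kJ/short ton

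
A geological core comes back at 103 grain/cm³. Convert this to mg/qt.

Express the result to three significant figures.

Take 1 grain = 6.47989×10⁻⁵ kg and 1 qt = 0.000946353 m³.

6.32×10⁶ mg/qt

103 grain/cm³ × 6.47989×10⁻⁵ kg/grain ÷ 10⁻⁶ m³/cm³ = 6674.29 kg/m³
6674.29 kg/m³ ÷ 10⁻⁶ kg/mg × 0.000946353 m³/qt = 6.31623×10⁶ mg/qt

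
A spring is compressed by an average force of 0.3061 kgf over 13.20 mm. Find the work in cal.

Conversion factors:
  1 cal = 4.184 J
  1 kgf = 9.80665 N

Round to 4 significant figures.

0.009470 cal

0.3061 kgf × 9.80665 → 3.00182 N
13.20 mm × 0.001 → 0.0132 m
W = F × d = 3.00182 N × 0.0132 m = 0.039624 J
0.039624 J ÷ (4.184 J/cal) = 0.00947036 cal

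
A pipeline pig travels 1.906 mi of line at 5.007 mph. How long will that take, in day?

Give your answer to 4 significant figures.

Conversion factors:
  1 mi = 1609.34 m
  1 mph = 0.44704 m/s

1.906 mi × 1609.34 → 3067.4 m
5.007 mph × 0.44704 → 2.23833 m/s
t = d / v = 3067.4 m / 2.23833 m/s = 1370.4 s
1370.4 s ÷ (86400 s/day) = 0.0158611 day

0.01586 day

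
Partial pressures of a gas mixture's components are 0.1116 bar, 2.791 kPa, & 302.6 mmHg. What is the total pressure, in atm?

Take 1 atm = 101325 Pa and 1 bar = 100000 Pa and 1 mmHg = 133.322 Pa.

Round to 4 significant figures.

0.5358 atm

0.1116 bar × 100000 → 11160 Pa
2.791 kPa × 1000 → 2791 Pa
302.6 mmHg × 133.322 → 40343.2 Pa
Total: 11160 + 2791 + 40343.2 = 54294.2 Pa
In atm: 54294.2 / 101325 = 0.535842 atm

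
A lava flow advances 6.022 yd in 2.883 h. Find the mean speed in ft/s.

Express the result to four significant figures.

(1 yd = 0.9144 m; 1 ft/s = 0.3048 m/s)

0.001741 ft/s

6.022 yd × 0.9144 = 5.50652 m
2.883 h × 3600 = 10378.8 s
v = d / t = 5.50652 m / 10378.8 s = 5.30555×10⁻⁴ m/s
5.30555×10⁻⁴ m/s ÷ (0.3048 m/s/ft/s) = 0.00174067 ft/s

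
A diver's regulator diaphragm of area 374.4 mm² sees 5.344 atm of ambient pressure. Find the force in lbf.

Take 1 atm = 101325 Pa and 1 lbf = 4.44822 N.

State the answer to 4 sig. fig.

5.344 atm × 101325 = 541481 Pa
374.4 mm² × 10⁻⁶ = 3.744×10⁻⁴ m²
F = P × A = 541481 Pa × 3.744×10⁻⁴ m² = 202.73 N
202.73 N ÷ (4.44822 N/lbf) = 45.5755 lbf

45.58 lbf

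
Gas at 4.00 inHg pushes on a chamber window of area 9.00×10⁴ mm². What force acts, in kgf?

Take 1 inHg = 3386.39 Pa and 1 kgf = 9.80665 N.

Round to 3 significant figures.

124 kgf

4.00 inHg × 3386.39 → 13545.6 Pa
9.00×10⁴ mm² × 10⁻⁶ → 0.09 m²
F = P × A = 13545.6 Pa × 0.09 m² = 1219.1 N
1219.1 N ÷ (9.80665 N/kgf) = 124.314 kgf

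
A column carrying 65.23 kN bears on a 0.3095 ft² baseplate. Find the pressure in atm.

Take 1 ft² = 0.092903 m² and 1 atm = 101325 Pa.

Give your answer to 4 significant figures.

65.23 kN × 1000 → 65230 N
0.3095 ft² × 0.092903 → 0.0287535 m²
P = F / A = 65230 N / 0.0287535 m² = 2.26859×10⁶ Pa
2.26859×10⁶ Pa ÷ (101325 Pa/atm) = 22.3892 atm

22.39 atm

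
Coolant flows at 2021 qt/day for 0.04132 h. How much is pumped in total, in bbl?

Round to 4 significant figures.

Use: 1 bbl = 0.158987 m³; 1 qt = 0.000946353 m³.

0.02071 bbl

2021 qt/day → 2.21363×10⁻⁵ m³/s
0.04132 h → 148.752 s
V = Q × t = 2.21363×10⁻⁵ × 148.752 = 0.00329282 m³
In bbl: 0.00329282 / 0.158987 = 0.0207113 bbl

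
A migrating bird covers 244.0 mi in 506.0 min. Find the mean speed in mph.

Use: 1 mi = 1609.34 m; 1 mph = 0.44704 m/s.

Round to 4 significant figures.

244.0 mi × 1609.34 → 392679 m
506.0 min × 60 → 30360 s
v = d / t = 392679 m / 30360 s = 12.9341 m/s
12.9341 m/s ÷ (0.44704 m/s/mph) = 28.9328 mph

28.93 mph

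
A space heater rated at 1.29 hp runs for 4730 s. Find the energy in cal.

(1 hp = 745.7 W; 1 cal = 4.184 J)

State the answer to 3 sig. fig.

1.09×10⁶ cal

1.29 hp × 745.7 → 961.953 W
E = P × t = 961.953 W × 4730 s = 4.55004×10⁶ J
4.55004×10⁶ J ÷ (4.184 J/cal) = 1.08749×10⁶ cal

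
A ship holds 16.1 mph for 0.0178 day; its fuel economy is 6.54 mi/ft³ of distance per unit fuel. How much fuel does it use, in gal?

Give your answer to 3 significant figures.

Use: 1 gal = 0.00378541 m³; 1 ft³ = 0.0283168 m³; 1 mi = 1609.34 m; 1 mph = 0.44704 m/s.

7.87 gal

16.1 mph → 7.19734 m/s
0.0178 day → 1537.92 s
d = v × t = 7.19734 × 1537.92 = 11068.9 m
6.54 mi/ft³ → 371690 m/m³
V = d / (distance per unit fuel) = 11068.9 / 371690 = 0.0297799 m³
In gal: 0.0297799 / 0.00378541 = 7.86702 gal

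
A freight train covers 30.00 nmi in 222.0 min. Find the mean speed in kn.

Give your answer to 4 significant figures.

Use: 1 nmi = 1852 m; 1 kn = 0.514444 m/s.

30.00 nmi × 1852 → 55560 m
222.0 min × 60 → 13320 s
v = d / t = 55560 m / 13320 s = 4.17117 m/s
4.17117 m/s ÷ (0.514444 m/s/kn) = 8.10811 kn

8.108 kn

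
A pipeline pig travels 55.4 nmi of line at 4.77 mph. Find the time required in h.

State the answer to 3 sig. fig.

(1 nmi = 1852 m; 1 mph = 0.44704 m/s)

55.4 nmi × 1852 = 102601 m
4.77 mph × 0.44704 = 2.13238 m/s
t = d / v = 102601 m / 2.13238 m/s = 48115.7 s
48115.7 s ÷ (3600 s/h) = 13.3655 h

13.4 h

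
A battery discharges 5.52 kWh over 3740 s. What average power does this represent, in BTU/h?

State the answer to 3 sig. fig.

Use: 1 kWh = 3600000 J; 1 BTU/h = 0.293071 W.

5.52 kWh × 3600000 → 1.9872×10⁷ J
P = E / t = 1.9872×10⁷ J / 3740 s = 5313.37 W
5313.37 W ÷ (0.293071 W/BTU/h) = 18130 BTU/h

1.81×10⁴ BTU/h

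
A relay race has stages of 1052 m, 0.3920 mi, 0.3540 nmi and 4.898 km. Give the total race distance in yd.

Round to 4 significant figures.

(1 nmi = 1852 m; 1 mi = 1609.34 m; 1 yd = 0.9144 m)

1052 m (already m)
0.3920 mi × 1609.34 = 630.861 m
0.3540 nmi × 1852 = 655.608 m
4.898 km × 1000 = 4898 m
Total: 1052 + 630.861 + 655.608 + 4898 = 7236.47 m
In yd: 7236.47 / 0.9144 = 7913.9 yd

7914 yd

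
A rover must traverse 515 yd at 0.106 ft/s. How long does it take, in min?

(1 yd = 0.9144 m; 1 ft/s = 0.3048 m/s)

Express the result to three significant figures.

515 yd × 0.9144 → 470.916 m
0.106 ft/s × 0.3048 → 0.0323088 m/s
t = d / v = 470.916 m / 0.0323088 m/s = 14575.5 s
14575.5 s ÷ (60 s/min) = 242.925 min

243 min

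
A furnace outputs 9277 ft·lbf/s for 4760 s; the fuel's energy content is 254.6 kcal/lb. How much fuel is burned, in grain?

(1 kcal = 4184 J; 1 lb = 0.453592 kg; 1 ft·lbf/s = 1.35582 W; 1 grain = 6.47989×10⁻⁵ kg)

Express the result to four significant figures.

3.934×10⁵ grain

9277 ft·lbf/s → 12577.9 W
E = P × t = 12577.9 × 4760 = 5.98708×10⁷ J
254.6 kcal/lb → 2.34847×10⁶ J/kg
m = E / e_s = 5.98708×10⁷ / 2.34847×10⁶ = 25.4935 kg
In grain: 25.4935 / 6.47989×10⁻⁵ = 393425 grain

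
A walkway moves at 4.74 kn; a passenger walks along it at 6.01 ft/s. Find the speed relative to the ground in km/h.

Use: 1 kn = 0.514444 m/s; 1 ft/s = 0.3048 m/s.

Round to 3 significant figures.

4.74 kn × 0.514444 → 2.43846 m/s
6.01 ft/s × 0.3048 → 1.83185 m/s
Total: 2.43846 + 1.83185 = 4.27031 m/s
In km/h: 4.27031 / (1/3.6) = 15.3731 km/h

15.4 km/h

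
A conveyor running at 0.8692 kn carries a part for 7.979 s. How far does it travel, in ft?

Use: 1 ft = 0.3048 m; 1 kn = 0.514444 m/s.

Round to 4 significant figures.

11.71 ft

0.8692 kn × 0.514444 → 0.447155 m/s
d = v × t = 0.447155 m/s × 7.979 s = 3.56785 m
3.56785 m ÷ (0.3048 m/ft) = 11.7055 ft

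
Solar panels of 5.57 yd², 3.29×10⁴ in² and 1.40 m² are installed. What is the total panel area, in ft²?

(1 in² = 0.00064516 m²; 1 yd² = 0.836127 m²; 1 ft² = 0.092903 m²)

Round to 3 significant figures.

294 ft²

5.57 yd² × 0.836127 = 4.65723 m²
3.29×10⁴ in² × 0.00064516 = 21.2258 m²
1.40 m² (already m²)
Sum: 4.65723 + 21.2258 + 1.4 = 27.283 m²
In ft²: 27.283 / 0.092903 = 293.672 ft²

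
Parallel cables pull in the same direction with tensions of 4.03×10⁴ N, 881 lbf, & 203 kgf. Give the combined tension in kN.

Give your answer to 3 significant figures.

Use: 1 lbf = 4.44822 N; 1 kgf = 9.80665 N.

4.03×10⁴ N (already N)
881 lbf × 4.44822 → 3918.88 N
203 kgf × 9.80665 → 1990.75 N
Combined: 40300 + 3918.88 + 1990.75 = 46209.6 N
In kN: 46209.6 / 1000 = 46.2096 kN

46.2 kN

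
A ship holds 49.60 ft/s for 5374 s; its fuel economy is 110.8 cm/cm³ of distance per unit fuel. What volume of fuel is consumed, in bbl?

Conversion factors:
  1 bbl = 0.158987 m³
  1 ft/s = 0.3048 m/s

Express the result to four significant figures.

49.60 ft/s → 15.1181 m/s
d = v × t = 15.1181 × 5374 = 81244.7 m
110.8 cm/cm³ → 1.108×10⁶ m/m³
V = d / (distance per unit fuel) = 81244.7 / 1.108×10⁶ = 0.0733255 m³
In bbl: 0.0733255 / 0.158987 = 0.461204 bbl

0.4612 bbl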